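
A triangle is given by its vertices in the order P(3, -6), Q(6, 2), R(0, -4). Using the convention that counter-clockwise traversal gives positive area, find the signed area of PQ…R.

15

Cross-terms: 42, -24, 12  ⇒  Σ = 30
Signed area = Σ/2 = 15 (positive ⇒ counter-clockwise traversal).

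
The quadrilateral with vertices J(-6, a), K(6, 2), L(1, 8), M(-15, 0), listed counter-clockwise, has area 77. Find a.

Write out the shoelace sum; only the two edges meeting at J involve a:
2·Area = [((-15)·a − (-6)·0) + ((-6)·2 − 6·a)] + 166
       = -21·a + 154 = 154
⇒ a = 0.

0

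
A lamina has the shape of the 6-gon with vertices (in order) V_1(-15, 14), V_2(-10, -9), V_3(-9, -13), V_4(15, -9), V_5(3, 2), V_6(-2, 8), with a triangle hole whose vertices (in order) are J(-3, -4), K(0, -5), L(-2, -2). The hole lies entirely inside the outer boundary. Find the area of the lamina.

Outer boundary:
Cross-terms: 275, 49, 276, 57, 28, 92  ⇒  Σ = 777
Area = |Σ|/2 = 388.5.
Hole:
Apply the surveyor's formula: 2A = Σ (x_i·y_{i+1} − x_{i+1}·y_i), indices taken mod 3.
Cross-terms: 15, -10, 2  ⇒  Σ = 7
Area = |Σ|/2 = 3.5.
Net area = 388.5 − 3.5 = 385.

385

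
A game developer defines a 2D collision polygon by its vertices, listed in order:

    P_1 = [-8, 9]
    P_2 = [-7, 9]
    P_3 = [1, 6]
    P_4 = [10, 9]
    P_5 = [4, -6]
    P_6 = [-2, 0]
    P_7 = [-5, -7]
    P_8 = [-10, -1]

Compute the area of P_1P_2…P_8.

184

Σ = (-9) + (-51) + (-51) + (-96) + (-12) + (14) + (-65) + (-98) = -368
Area = |Σ|/2 = 184.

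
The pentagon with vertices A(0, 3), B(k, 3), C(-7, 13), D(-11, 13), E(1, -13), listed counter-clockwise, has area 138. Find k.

7

The doubled signed area Σ (x_i y_{i+1} − x_{i+1} y_i) is linear in k.
With k=0 it equals 206; the coefficient of k is 10 (from the two edges through B).
So 10·k + 206 = 2·138 = 276 ⇒ k = 7.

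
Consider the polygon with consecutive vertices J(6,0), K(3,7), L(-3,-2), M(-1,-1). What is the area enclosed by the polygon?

32

Cross-terms: 42, 15, 1, 6  ⇒  Σ = 64
Area = |Σ|/2 = 32.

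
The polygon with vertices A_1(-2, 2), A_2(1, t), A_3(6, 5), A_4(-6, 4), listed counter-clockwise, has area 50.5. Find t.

Write out the shoelace sum; only the two edges meeting at A_2 involve t:
2·Area = [((-2)·t − 1·2) + (1·5 − 6·t)] + 50
       = -8·t + 53 = 101
⇒ t = -6.

-6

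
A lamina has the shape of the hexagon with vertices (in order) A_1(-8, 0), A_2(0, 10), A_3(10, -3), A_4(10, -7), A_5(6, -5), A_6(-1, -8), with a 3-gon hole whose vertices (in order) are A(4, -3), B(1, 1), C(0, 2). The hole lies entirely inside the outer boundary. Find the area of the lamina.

Outer boundary:
Apply the shoelace (surveyor's) formula: 2A = Σ (x_i·y_{i+1} − x_{i+1}·y_i), indices taken mod 6.
Σ = (-80) + (-100) + (-40) + (-8) + (-53) + (-64) = -345
Area = |Σ|/2 = 172.5.
Hole:
Σ = (7) + (2) + (-8) = 1
Area = |Σ|/2 = 0.5.
Net area = 172.5 − 0.5 = 172.

172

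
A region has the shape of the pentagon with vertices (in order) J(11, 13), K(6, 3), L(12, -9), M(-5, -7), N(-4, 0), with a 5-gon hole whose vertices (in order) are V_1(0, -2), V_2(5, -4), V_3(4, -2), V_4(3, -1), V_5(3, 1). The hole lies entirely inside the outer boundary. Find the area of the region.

Outer boundary:
Apply the surveyor's formula: 2A = Σ (x_i·y_{i+1} − x_{i+1}·y_i), indices taken mod 5.
Σ = (-45) + (-90) + (-129) + (-28) + (-52) = -344
Area = |Σ|/2 = 172.
Hole:
Cross-terms: 10, 6, 2, 6, -6  ⇒  Σ = 18
Area = |Σ|/2 = 9.
Net area = 172 − 9 = 163.

163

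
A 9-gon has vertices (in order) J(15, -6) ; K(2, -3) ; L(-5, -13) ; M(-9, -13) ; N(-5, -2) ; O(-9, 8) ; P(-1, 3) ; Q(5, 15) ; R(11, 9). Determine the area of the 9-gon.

300.5

Apply the shoelace formula: 2A = Σ (x_i·y_{i+1} − x_{i+1}·y_i), indices taken mod 9.
J→K: (15)(-3) − (2)(-6) = -33
K→L: (2)(-13) − (-5)(-3) = -41
L→M: (-5)(-13) − (-9)(-13) = -52
M→N: (-9)(-2) − (-5)(-13) = -47
N→O: (-5)(8) − (-9)(-2) = -58
O→P: (-9)(3) − (-1)(8) = -19
P→Q: (-1)(15) − (5)(3) = -30
Q→R: (5)(9) − (11)(15) = -120
R→J: (11)(-6) − (15)(9) = -201
Σ = -601
Area = |Σ|/2 = 300.5.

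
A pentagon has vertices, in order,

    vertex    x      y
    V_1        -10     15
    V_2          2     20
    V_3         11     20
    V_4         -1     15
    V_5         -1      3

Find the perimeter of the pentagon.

62

|V_1V_2| = √((12)² + (5)²) = √169 = 13
|V_2V_3| = √((9)² + (0)²) = √81 = 9
|V_3V_4| = √((-12)² + (-5)²) = √169 = 13
|V_4V_5| = √((0)² + (-12)²) = √144 = 12
|V_5V_1| = √((-9)² + (12)²) = √225 = 15
Perimeter = 13 + 9 + 13 + 12 + 15 = 62.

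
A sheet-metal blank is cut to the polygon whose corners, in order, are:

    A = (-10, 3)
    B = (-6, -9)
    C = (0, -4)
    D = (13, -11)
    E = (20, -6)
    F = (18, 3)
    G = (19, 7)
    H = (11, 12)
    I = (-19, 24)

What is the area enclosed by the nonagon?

694.5

Apply the shoelace (surveyor's) formula: 2A = Σ (x_i·y_{i+1} − x_{i+1}·y_i), indices taken mod 9.
Cross-terms: 108, 24, 52, 142, 168, 69, 151, 492, 183  ⇒  Σ = 1389
Area = |Σ|/2 = 694.5.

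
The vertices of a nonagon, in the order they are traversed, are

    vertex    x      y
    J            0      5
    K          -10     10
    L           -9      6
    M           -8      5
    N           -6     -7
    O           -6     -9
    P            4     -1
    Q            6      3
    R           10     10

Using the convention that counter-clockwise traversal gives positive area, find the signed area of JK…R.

Apply Gauss's area formula: 2A = Σ (x_i·y_{i+1} − x_{i+1}·y_i), indices taken mod 9.
Σ = (50) + (30) + (3) + (86) + (12) + (42) + (18) + (30) + (50) = 321
Signed area = Σ/2 = 160.5 (positive ⇒ counter-clockwise traversal).

160.5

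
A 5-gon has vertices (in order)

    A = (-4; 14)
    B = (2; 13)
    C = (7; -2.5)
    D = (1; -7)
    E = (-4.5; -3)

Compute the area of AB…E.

166

Σ = (-80) + (-96) + (-46.5) + (-34.5) + (-75) = -332
Area = |Σ|/2 = 166.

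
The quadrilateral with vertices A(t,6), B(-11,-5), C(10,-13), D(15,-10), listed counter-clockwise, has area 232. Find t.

The doubled signed area Σ (x_i y_{i+1} − x_{i+1} y_i) is linear in t.
With t=0 it equals 444; the coefficient of t is 5 (from the two edges through A).
So 5·t + 444 = 2·232 = 464 ⇒ t = 4.

4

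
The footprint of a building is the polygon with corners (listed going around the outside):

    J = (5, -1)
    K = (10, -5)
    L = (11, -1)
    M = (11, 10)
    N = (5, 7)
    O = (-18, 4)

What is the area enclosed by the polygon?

161

J→K: (5)(-5) − (10)(-1) = -15
K→L: (10)(-1) − (11)(-5) = 45
L→M: (11)(10) − (11)(-1) = 121
M→N: (11)(7) − (5)(10) = 27
N→O: (5)(4) − (-18)(7) = 146
O→J: (-18)(-1) − (5)(4) = -2
Σ = 322
Area = |Σ|/2 = 161.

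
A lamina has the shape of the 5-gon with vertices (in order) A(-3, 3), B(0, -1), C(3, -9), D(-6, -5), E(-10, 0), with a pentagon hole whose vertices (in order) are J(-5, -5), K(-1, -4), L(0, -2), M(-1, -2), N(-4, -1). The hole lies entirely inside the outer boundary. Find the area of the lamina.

60

Outer boundary:
Apply the shoelace formula: 2A = Σ (x_i·y_{i+1} − x_{i+1}·y_i), indices taken mod 5.
A→B: (-3)(-1) − (0)(3) = 3
B→C: (0)(-9) − (3)(-1) = 3
C→D: (3)(-5) − (-6)(-9) = -69
D→E: (-6)(0) − (-10)(-5) = -50
E→A: (-10)(3) − (-3)(0) = -30
Σ = -143
Area = |Σ|/2 = 71.5.
Hole:
Apply the surveyor's formula: 2A = Σ (x_i·y_{i+1} − x_{i+1}·y_i), indices taken mod 5.
J→K: (-5)(-4) − (-1)(-5) = 15
K→L: (-1)(-2) − (0)(-4) = 2
L→M: (0)(-2) − (-1)(-2) = -2
M→N: (-1)(-1) − (-4)(-2) = -7
N→J: (-4)(-5) − (-5)(-1) = 15
Σ = 23
Area = |Σ|/2 = 11.5.
Net area = 71.5 − 11.5 = 60.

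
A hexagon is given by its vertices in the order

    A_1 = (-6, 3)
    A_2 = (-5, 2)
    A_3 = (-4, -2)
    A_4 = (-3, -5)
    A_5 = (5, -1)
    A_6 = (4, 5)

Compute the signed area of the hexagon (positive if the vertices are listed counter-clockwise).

67

Σ = (3) + (18) + (14) + (28) + (29) + (42) = 134
Signed area = Σ/2 = 67 (positive ⇒ counter-clockwise traversal).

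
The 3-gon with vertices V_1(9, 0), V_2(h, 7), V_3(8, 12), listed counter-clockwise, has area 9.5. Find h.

10

Write out the shoelace sum; only the two edges meeting at V_2 involve h:
2·Area = [(9·7 − h·0) + (h·12 − 8·7)] + -108
       = 12·h + -101 = 19
⇒ h = 10.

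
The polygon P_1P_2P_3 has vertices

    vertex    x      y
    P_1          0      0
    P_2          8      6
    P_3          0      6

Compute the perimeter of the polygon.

24

|P_1P_2| = √((8)² + (6)²) = √100 = 10
|P_2P_3| = √((-8)² + (0)²) = √64 = 8
|P_3P_1| = √((0)² + (-6)²) = √36 = 6
Perimeter = 10 + 8 + 6 = 24.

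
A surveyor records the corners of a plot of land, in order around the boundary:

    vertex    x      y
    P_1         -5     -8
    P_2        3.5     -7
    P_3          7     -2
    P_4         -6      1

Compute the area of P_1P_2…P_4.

76.5

Cross-terms: 63, 42, -5, 53  ⇒  Σ = 153
Area = |Σ|/2 = 76.5.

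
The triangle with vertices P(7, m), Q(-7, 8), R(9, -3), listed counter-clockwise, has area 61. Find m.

6

Write out the shoelace sum; only the two edges meeting at P involve m:
2·Area = [(9·m − 7·(-3)) + (7·8 − (-7)·m)] + -51
       = 16·m + 26 = 122
⇒ m = 6.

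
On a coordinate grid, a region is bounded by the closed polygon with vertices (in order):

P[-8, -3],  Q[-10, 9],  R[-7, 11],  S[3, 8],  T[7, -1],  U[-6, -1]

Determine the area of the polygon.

Apply the shoelace (surveyor's) formula: 2A = Σ (x_i·y_{i+1} − x_{i+1}·y_i), indices taken mod 6.
Cross-terms: -102, -47, -89, -59, -13, 10  ⇒  Σ = -300
Area = |Σ|/2 = 150.

150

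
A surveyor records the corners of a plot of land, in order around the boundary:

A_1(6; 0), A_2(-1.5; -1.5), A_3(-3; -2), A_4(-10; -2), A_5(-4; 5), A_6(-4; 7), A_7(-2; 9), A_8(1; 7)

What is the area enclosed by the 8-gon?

Cross-terms: -9, -1.5, -14, -58, -8, -22, -23, -42  ⇒  Σ = -177.5
Area = |Σ|/2 = 88.75.

88.75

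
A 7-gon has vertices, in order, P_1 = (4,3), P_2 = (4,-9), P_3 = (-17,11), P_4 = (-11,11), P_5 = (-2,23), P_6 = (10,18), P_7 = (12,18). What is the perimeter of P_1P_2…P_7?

94

|P_1P_2| = √((0)² + (-12)²) = √144 = 12
|P_2P_3| = √((-21)² + (20)²) = √841 = 29
|P_3P_4| = √((6)² + (0)²) = √36 = 6
|P_4P_5| = √((9)² + (12)²) = √225 = 15
|P_5P_6| = √((12)² + (-5)²) = √169 = 13
|P_6P_7| = √((2)² + (0)²) = √4 = 2
|P_7P_1| = √((-8)² + (-15)²) = √289 = 17
Perimeter = 12 + 29 + 6 + 15 + 13 + 2 + 17 = 94.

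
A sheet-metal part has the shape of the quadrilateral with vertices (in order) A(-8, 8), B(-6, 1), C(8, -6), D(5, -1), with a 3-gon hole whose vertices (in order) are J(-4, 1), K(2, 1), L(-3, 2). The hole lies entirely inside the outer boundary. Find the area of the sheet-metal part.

Outer boundary:
Apply the surveyor's formula: 2A = Σ (x_i·y_{i+1} − x_{i+1}·y_i), indices taken mod 4.
A→B: (-8)(1) − (-6)(8) = 40
B→C: (-6)(-6) − (8)(1) = 28
C→D: (8)(-1) − (5)(-6) = 22
D→A: (5)(8) − (-8)(-1) = 32
Σ = 122
Area = |Σ|/2 = 61.
Hole:
Apply Gauss's area formula: 2A = Σ (x_i·y_{i+1} − x_{i+1}·y_i), indices taken mod 3.
Σ = (-6) + (7) + (5) = 6
Area = |Σ|/2 = 3.
Net area = 61 − 3 = 58.

58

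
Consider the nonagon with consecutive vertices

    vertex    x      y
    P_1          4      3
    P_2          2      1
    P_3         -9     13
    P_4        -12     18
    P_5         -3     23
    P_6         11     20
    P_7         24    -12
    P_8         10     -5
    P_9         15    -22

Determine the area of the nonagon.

P_1→P_2: (4)(1) − (2)(3) = -2
P_2→P_3: (2)(13) − (-9)(1) = 35
P_3→P_4: (-9)(18) − (-12)(13) = -6
P_4→P_5: (-12)(23) − (-3)(18) = -222
P_5→P_6: (-3)(20) − (11)(23) = -313
P_6→P_7: (11)(-12) − (24)(20) = -612
P_7→P_8: (24)(-5) − (10)(-12) = 0
P_8→P_9: (10)(-22) − (15)(-5) = -145
P_9→P_1: (15)(3) − (4)(-22) = 133
Σ = -1132
Area = |Σ|/2 = 566.

566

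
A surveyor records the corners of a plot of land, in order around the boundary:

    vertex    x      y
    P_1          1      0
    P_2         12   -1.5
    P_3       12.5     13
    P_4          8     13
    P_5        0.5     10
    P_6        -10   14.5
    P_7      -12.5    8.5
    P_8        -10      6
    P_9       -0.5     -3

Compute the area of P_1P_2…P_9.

277.375

Apply the shoelace (surveyor's) formula: 2A = Σ (x_i·y_{i+1} − x_{i+1}·y_i), indices taken mod 9.
P_1→P_2: (1)(-1.5) − (12)(0) = -1.5
P_2→P_3: (12)(13) − (12.5)(-1.5) = 174.75
P_3→P_4: (12.5)(13) − (8)(13) = 58.5
P_4→P_5: (8)(10) − (0.5)(13) = 73.5
P_5→P_6: (0.5)(14.5) − (-10)(10) = 107.25
P_6→P_7: (-10)(8.5) − (-12.5)(14.5) = 96.25
P_7→P_8: (-12.5)(6) − (-10)(8.5) = 10
P_8→P_9: (-10)(-3) − (-0.5)(6) = 33
P_9→P_1: (-0.5)(0) − (1)(-3) = 3
Σ = 554.75
Area = |Σ|/2 = 277.375.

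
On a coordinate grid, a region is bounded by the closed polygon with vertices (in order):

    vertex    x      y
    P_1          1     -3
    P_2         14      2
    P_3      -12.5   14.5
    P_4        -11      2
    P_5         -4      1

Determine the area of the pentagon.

Apply the shoelace formula: 2A = Σ (x_i·y_{i+1} − x_{i+1}·y_i), indices taken mod 5.
Cross-terms: 44, 228, 134.5, -3, 11  ⇒  Σ = 414.5
Area = |Σ|/2 = 207.25.

207.25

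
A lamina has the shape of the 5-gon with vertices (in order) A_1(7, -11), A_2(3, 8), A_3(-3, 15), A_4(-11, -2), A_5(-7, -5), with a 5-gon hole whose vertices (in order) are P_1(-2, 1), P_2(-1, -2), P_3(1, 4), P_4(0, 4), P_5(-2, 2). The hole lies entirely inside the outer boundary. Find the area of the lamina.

232.5

Outer boundary:
Apply the shoelace formula: 2A = Σ (x_i·y_{i+1} − x_{i+1}·y_i), indices taken mod 5.
Σ = (89) + (69) + (171) + (41) + (112) = 482
Area = |Σ|/2 = 241.
Hole:
Apply the shoelace formula: 2A = Σ (x_i·y_{i+1} − x_{i+1}·y_i), indices taken mod 5.
Cross-terms: 5, -2, 4, 8, 2  ⇒  Σ = 17
Area = |Σ|/2 = 8.5.
Net area = 241 − 8.5 = 232.5.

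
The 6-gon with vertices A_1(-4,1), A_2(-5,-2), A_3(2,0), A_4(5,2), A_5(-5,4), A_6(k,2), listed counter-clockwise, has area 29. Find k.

The doubled signed area Σ (x_i y_{i+1} − x_{i+1} y_i) is linear in k.
With k=0 it equals 49; the coefficient of k is -3 (from the two edges through A_6).
So -3·k + 49 = 2·29 = 58 ⇒ k = -3.

-3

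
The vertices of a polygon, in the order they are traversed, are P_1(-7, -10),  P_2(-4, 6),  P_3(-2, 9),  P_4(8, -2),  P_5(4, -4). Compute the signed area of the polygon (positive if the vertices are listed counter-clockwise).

P_1→P_2: (-7)(6) − (-4)(-10) = -82
P_2→P_3: (-4)(9) − (-2)(6) = -24
P_3→P_4: (-2)(-2) − (8)(9) = -68
P_4→P_5: (8)(-4) − (4)(-2) = -24
P_5→P_1: (4)(-10) − (-7)(-4) = -68
Σ = -266
Signed area = Σ/2 = -133 (negative ⇒ clockwise traversal).

-133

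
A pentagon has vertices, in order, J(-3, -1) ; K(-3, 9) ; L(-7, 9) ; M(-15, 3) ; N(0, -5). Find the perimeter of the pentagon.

46

|JK| = √((0)² + (10)²) = √100 = 10
|KL| = √((-4)² + (0)²) = √16 = 4
|LM| = √((-8)² + (-6)²) = √100 = 10
|MN| = √((15)² + (-8)²) = √289 = 17
|NJ| = √((-3)² + (4)²) = √25 = 5
Perimeter = 10 + 4 + 10 + 17 + 5 = 46.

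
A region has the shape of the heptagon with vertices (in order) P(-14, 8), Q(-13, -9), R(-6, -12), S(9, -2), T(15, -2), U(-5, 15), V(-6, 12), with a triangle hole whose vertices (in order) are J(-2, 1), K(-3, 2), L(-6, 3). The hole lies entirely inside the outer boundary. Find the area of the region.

413.5

Outer boundary:
P→Q: (-14)(-9) − (-13)(8) = 230
Q→R: (-13)(-12) − (-6)(-9) = 102
R→S: (-6)(-2) − (9)(-12) = 120
S→T: (9)(-2) − (15)(-2) = 12
T→U: (15)(15) − (-5)(-2) = 215
U→V: (-5)(12) − (-6)(15) = 30
V→P: (-6)(8) − (-14)(12) = 120
Σ = 829
Area = |Σ|/2 = 414.5.
Hole:
Apply Gauss's area formula: 2A = Σ (x_i·y_{i+1} − x_{i+1}·y_i), indices taken mod 3.
Σ = (-1) + (3) + (0) = 2
Area = |Σ|/2 = 1.
Net area = 414.5 − 1 = 413.5.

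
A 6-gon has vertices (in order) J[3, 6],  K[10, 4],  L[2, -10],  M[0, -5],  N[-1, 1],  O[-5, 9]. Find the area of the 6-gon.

Σ = (-48) + (-108) + (-10) + (-5) + (-4) + (-57) = -232
Area = |Σ|/2 = 116.

116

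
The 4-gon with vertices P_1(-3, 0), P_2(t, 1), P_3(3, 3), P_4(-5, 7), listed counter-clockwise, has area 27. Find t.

The doubled signed area Σ (x_i y_{i+1} − x_{i+1} y_i) is linear in t.
With t=0 it equals 51; the coefficient of t is 3 (from the two edges through P_2).
So 3·t + 51 = 2·27 = 54 ⇒ t = 1.

1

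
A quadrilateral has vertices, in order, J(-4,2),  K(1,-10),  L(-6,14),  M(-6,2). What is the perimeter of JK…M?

|JK| = √((5)² + (-12)²) = √169 = 13
|KL| = √((-7)² + (24)²) = √625 = 25
|LM| = √((0)² + (-12)²) = √144 = 12
|MJ| = √((2)² + (0)²) = √4 = 2
Perimeter = 13 + 25 + 12 + 2 = 52.

52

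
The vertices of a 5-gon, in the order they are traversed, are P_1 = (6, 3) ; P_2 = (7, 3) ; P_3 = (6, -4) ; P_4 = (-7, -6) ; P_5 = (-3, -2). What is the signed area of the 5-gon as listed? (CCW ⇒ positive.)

-57

Apply Gauss's area formula: 2A = Σ (x_i·y_{i+1} − x_{i+1}·y_i), indices taken mod 5.
Σ = (-3) + (-46) + (-64) + (-4) + (3) = -114
Signed area = Σ/2 = -57 (negative ⇒ clockwise traversal).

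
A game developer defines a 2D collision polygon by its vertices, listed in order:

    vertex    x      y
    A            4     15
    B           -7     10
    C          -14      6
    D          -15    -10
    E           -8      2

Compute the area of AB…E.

117.5

Apply the surveyor's formula: 2A = Σ (x_i·y_{i+1} − x_{i+1}·y_i), indices taken mod 5.
Σ = (145) + (98) + (230) + (-110) + (-128) = 235
Area = |Σ|/2 = 117.5.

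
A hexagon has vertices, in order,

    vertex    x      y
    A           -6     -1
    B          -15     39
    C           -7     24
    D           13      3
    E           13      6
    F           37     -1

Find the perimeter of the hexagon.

|AB| = √((-9)² + (40)²) = √1681 = 41
|BC| = √((8)² + (-15)²) = √289 = 17
|CD| = √((20)² + (-21)²) = √841 = 29
|DE| = √((0)² + (3)²) = √9 = 3
|EF| = √((24)² + (-7)²) = √625 = 25
|FA| = √((-43)² + (0)²) = √1849 = 43
Perimeter = 41 + 17 + 29 + 3 + 25 + 43 = 158.

158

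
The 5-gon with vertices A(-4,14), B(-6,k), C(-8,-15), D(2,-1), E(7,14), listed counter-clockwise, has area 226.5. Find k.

13

Write out the shoelace sum; only the two edges meeting at B involve k:
2·Area = [((-4)·k − (-6)·14) + ((-6)·(-15) − (-8)·k)] + 227
       = 4·k + 401 = 453
⇒ k = 13.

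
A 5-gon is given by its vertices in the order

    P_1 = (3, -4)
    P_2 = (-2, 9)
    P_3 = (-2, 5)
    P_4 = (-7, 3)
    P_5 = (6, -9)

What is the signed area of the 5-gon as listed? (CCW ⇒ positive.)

Apply the shoelace formula: 2A = Σ (x_i·y_{i+1} − x_{i+1}·y_i), indices taken mod 5.
Cross-terms: 19, 8, 29, 45, 3  ⇒  Σ = 104
Signed area = Σ/2 = 52 (positive ⇒ counter-clockwise traversal).

52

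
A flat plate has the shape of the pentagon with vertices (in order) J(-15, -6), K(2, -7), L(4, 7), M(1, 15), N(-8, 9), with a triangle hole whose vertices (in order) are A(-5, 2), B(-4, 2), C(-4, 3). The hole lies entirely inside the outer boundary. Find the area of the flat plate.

Outer boundary:
Apply Gauss's area formula: 2A = Σ (x_i·y_{i+1} − x_{i+1}·y_i), indices taken mod 5.
Σ = (117) + (42) + (53) + (129) + (183) = 524
Area = |Σ|/2 = 262.
Hole:
Apply the shoelace formula: 2A = Σ (x_i·y_{i+1} − x_{i+1}·y_i), indices taken mod 3.
Σ = (-2) + (-4) + (7) = 1
Area = |Σ|/2 = 0.5.
Net area = 262 − 0.5 = 261.5.

261.5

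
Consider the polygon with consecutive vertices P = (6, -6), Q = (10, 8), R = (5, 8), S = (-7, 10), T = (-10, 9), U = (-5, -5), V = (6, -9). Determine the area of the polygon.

P→Q: (6)(8) − (10)(-6) = 108
Q→R: (10)(8) − (5)(8) = 40
R→S: (5)(10) − (-7)(8) = 106
S→T: (-7)(9) − (-10)(10) = 37
T→U: (-10)(-5) − (-5)(9) = 95
U→V: (-5)(-9) − (6)(-5) = 75
V→P: (6)(-6) − (6)(-9) = 18
Σ = 479
Area = |Σ|/2 = 239.5.

239.5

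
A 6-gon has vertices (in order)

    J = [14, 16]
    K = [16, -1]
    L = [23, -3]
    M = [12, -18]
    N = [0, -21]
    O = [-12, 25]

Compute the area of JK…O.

859.5

Σ = (-270) + (-25) + (-378) + (-252) + (-252) + (-542) = -1719
Area = |Σ|/2 = 859.5.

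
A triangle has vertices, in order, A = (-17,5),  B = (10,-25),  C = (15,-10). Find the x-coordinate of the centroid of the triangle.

8/3

Apply Gauss's area formula. First the cross-terms c_i = x_i·y_{i+1} − x_{i+1}·y_i:
  375, 275, -95  ⇒  2A = 555, A = 277.5.
Then Σ (x_i + x_{i+1})·c_i = 4440, so x̄ = 4440 / (6·277.5) = 8/3.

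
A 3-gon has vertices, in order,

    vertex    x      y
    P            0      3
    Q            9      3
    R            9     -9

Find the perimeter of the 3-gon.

36

|PQ| = √((9)² + (0)²) = √81 = 9
|QR| = √((0)² + (-12)²) = √144 = 12
|RP| = √((-9)² + (12)²) = √225 = 15
Perimeter = 9 + 12 + 15 = 36.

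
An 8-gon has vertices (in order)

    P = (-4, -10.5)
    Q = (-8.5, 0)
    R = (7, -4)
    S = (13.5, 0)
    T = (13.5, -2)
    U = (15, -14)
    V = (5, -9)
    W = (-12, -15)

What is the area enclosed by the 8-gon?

Apply Gauss's area formula: 2A = Σ (x_i·y_{i+1} − x_{i+1}·y_i), indices taken mod 8.
P→Q: (-4)(0) − (-8.5)(-10.5) = -89.25
Q→R: (-8.5)(-4) − (7)(0) = 34
R→S: (7)(0) − (13.5)(-4) = 54
S→T: (13.5)(-2) − (13.5)(0) = -27
T→U: (13.5)(-14) − (15)(-2) = -159
U→V: (15)(-9) − (5)(-14) = -65
V→W: (5)(-15) − (-12)(-9) = -183
W→P: (-12)(-10.5) − (-4)(-15) = 66
Σ = -369.25
Area = |Σ|/2 = 184.625.

184.625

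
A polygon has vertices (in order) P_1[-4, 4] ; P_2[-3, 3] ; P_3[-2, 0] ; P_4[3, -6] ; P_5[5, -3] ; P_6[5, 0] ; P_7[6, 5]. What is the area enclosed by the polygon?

61.5

Σ = (0) + (6) + (12) + (21) + (15) + (25) + (44) = 123
Area = |Σ|/2 = 61.5.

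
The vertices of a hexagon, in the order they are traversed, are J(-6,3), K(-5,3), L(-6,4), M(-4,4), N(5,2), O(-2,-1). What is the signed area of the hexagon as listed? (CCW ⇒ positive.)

Σ = (-3) + (-2) + (-8) + (-28) + (-1) + (-12) = -54
Signed area = Σ/2 = -27 (negative ⇒ clockwise traversal).

-27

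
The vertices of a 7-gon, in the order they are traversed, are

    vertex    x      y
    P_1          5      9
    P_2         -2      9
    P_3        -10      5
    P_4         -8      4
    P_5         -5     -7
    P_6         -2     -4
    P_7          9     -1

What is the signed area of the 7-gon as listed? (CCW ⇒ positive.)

Apply the surveyor's formula: 2A = Σ (x_i·y_{i+1} − x_{i+1}·y_i), indices taken mod 7.
Cross-terms: 63, 80, 0, 76, 6, 38, 86  ⇒  Σ = 349
Signed area = Σ/2 = 174.5 (positive ⇒ counter-clockwise traversal).

174.5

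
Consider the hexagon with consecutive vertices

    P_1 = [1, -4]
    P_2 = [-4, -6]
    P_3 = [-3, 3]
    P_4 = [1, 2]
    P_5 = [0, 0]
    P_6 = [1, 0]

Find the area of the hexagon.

32.5

Apply Gauss's area formula: 2A = Σ (x_i·y_{i+1} − x_{i+1}·y_i), indices taken mod 6.
Σ = (-22) + (-30) + (-9) + (0) + (0) + (-4) = -65
Area = |Σ|/2 = 32.5.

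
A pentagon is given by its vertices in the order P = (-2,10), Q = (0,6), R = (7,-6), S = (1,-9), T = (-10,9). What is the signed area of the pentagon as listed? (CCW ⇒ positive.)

Apply Gauss's area formula: 2A = Σ (x_i·y_{i+1} − x_{i+1}·y_i), indices taken mod 5.
P→Q: (-2)(6) − (0)(10) = -12
Q→R: (0)(-6) − (7)(6) = -42
R→S: (7)(-9) − (1)(-6) = -57
S→T: (1)(9) − (-10)(-9) = -81
T→P: (-10)(10) − (-2)(9) = -82
Σ = -274
Signed area = Σ/2 = -137 (negative ⇒ clockwise traversal).

-137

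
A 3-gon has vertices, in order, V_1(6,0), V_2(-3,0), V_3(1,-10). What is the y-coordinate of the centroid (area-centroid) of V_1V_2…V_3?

Apply the surveyor's formula. First the cross-terms c_i = x_i·y_{i+1} − x_{i+1}·y_i:
  0, 30, 60  ⇒  2A = 90, A = 45.
Then Σ (y_i + y_{i+1})·c_i = -900, so ȳ = -900 / (6·45) = -10/3.

-10/3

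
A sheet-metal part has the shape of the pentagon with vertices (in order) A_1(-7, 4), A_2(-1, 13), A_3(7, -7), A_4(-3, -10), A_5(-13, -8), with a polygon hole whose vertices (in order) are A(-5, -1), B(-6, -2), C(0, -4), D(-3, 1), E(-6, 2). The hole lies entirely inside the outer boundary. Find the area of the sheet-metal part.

Outer boundary:
Cross-terms: -87, -84, -91, -106, -108  ⇒  Σ = -476
Area = |Σ|/2 = 238.
Hole:
Apply the surveyor's formula: 2A = Σ (x_i·y_{i+1} − x_{i+1}·y_i), indices taken mod 5.
A→B: (-5)(-2) − (-6)(-1) = 4
B→C: (-6)(-4) − (0)(-2) = 24
C→D: (0)(1) − (-3)(-4) = -12
D→E: (-3)(2) − (-6)(1) = 0
E→A: (-6)(-1) − (-5)(2) = 16
Σ = 32
Area = |Σ|/2 = 16.
Net area = 238 − 16 = 222.

222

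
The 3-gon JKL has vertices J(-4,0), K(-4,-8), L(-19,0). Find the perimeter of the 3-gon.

|JK| = √((0)² + (-8)²) = √64 = 8
|KL| = √((-15)² + (8)²) = √289 = 17
|LJ| = √((15)² + (0)²) = √225 = 15
Perimeter = 8 + 17 + 15 = 40.

40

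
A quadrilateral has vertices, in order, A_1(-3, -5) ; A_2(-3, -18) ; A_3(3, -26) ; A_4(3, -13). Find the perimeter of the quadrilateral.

|A_1A_2| = √((0)² + (-13)²) = √169 = 13
|A_2A_3| = √((6)² + (-8)²) = √100 = 10
|A_3A_4| = √((0)² + (13)²) = √169 = 13
|A_4A_1| = √((-6)² + (8)²) = √100 = 10
Perimeter = 13 + 10 + 13 + 10 = 46.

46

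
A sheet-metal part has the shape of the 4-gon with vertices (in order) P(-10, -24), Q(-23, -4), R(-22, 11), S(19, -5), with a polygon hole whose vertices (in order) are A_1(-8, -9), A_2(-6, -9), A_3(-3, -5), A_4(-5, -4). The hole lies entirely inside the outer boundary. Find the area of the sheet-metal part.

718.5

Outer boundary:
Apply the shoelace formula: 2A = Σ (x_i·y_{i+1} − x_{i+1}·y_i), indices taken mod 4.
Σ = (-512) + (-341) + (-99) + (-506) = -1458
Area = |Σ|/2 = 729.
Hole:
Apply the shoelace formula: 2A = Σ (x_i·y_{i+1} − x_{i+1}·y_i), indices taken mod 4.
Cross-terms: 18, 3, -13, 13  ⇒  Σ = 21
Area = |Σ|/2 = 10.5.
Net area = 729 − 10.5 = 718.5.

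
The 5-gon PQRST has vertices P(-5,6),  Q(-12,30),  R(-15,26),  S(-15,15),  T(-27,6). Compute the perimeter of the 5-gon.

78

|PQ| = √((-7)² + (24)²) = √625 = 25
|QR| = √((-3)² + (-4)²) = √25 = 5
|RS| = √((0)² + (-11)²) = √121 = 11
|ST| = √((-12)² + (-9)²) = √225 = 15
|TP| = √((22)² + (0)²) = √484 = 22
Perimeter = 25 + 5 + 11 + 15 + 22 = 78.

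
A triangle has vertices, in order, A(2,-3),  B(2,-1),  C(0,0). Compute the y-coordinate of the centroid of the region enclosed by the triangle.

Apply the surveyor's formula. First the cross-terms c_i = x_i·y_{i+1} − x_{i+1}·y_i:
  4, 0, 0  ⇒  2A = 4, A = 2.
Then Σ (y_i + y_{i+1})·c_i = -16, so ȳ = -16 / (6·2) = -4/3.

-4/3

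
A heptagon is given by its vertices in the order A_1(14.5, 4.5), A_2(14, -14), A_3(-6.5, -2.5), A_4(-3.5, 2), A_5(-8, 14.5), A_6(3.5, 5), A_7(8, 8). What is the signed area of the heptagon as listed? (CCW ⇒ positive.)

Apply the shoelace formula: 2A = Σ (x_i·y_{i+1} − x_{i+1}·y_i), indices taken mod 7.
A_1→A_2: (14.5)(-14) − (14)(4.5) = -266
A_2→A_3: (14)(-2.5) − (-6.5)(-14) = -126
A_3→A_4: (-6.5)(2) − (-3.5)(-2.5) = -21.75
A_4→A_5: (-3.5)(14.5) − (-8)(2) = -34.75
A_5→A_6: (-8)(5) − (3.5)(14.5) = -90.75
A_6→A_7: (3.5)(8) − (8)(5) = -12
A_7→A_1: (8)(4.5) − (14.5)(8) = -80
Σ = -631.25
Signed area = Σ/2 = -315.625 (negative ⇒ clockwise traversal).

-315.625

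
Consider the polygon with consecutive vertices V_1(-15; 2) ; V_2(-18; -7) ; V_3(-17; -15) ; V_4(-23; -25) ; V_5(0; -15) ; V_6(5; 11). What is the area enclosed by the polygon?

483.5

Σ = (141) + (151) + (80) + (345) + (75) + (175) = 967
Area = |Σ|/2 = 483.5.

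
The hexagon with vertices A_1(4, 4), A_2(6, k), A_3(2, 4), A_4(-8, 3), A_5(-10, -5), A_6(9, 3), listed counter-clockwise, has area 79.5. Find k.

6

The doubled signed area Σ (x_i y_{i+1} − x_{i+1} y_i) is linear in k.
With k=0 it equals 147; the coefficient of k is 2 (from the two edges through A_2).
So 2·k + 147 = 2·79.5 = 159 ⇒ k = 6.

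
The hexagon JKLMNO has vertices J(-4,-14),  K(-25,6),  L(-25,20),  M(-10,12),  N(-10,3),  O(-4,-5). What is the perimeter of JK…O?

88

|JK| = √((-21)² + (20)²) = √841 = 29
|KL| = √((0)² + (14)²) = √196 = 14
|LM| = √((15)² + (-8)²) = √289 = 17
|MN| = √((0)² + (-9)²) = √81 = 9
|NO| = √((6)² + (-8)²) = √100 = 10
|OJ| = √((0)² + (-9)²) = √81 = 9
Perimeter = 29 + 14 + 17 + 9 + 10 + 9 = 88.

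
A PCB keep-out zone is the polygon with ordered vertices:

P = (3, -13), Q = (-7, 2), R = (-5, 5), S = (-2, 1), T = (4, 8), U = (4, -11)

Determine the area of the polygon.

110

Apply the shoelace (surveyor's) formula: 2A = Σ (x_i·y_{i+1} − x_{i+1}·y_i), indices taken mod 6.
Σ = (-85) + (-25) + (5) + (-20) + (-76) + (-19) = -220
Area = |Σ|/2 = 110.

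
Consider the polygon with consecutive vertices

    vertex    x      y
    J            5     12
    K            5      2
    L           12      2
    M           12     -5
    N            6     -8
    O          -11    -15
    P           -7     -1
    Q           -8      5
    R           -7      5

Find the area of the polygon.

Apply Gauss's area formula: 2A = Σ (x_i·y_{i+1} − x_{i+1}·y_i), indices taken mod 9.
Σ = (-50) + (-14) + (-84) + (-66) + (-178) + (-94) + (-43) + (-5) + (-109) = -643
Area = |Σ|/2 = 321.5.

321.5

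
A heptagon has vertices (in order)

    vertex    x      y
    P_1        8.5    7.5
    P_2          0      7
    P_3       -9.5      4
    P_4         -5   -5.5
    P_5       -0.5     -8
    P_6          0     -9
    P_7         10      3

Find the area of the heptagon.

189.75

Apply the shoelace (surveyor's) formula: 2A = Σ (x_i·y_{i+1} − x_{i+1}·y_i), indices taken mod 7.
Σ = (59.5) + (66.5) + (72.25) + (37.25) + (4.5) + (90) + (49.5) = 379.5
Area = |Σ|/2 = 189.75.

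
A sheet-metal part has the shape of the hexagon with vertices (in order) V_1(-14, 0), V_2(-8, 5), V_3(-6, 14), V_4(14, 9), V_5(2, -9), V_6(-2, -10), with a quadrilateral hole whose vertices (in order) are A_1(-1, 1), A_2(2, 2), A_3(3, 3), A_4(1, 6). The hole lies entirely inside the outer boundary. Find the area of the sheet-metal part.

353

Outer boundary:
Apply Gauss's area formula: 2A = Σ (x_i·y_{i+1} − x_{i+1}·y_i), indices taken mod 6.
Σ = (-70) + (-82) + (-250) + (-144) + (-38) + (-140) = -724
Area = |Σ|/2 = 362.
Hole:
Apply the shoelace (surveyor's) formula: 2A = Σ (x_i·y_{i+1} − x_{i+1}·y_i), indices taken mod 4.
Σ = (-4) + (0) + (15) + (7) = 18
Area = |Σ|/2 = 9.
Net area = 362 − 9 = 353.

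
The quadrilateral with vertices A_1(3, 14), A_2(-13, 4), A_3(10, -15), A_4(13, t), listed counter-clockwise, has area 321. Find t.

-12

Write out the shoelace sum; only the two edges meeting at A_4 involve t:
2·Area = [(10·t − 13·(-15)) + (13·14 − 3·t)] + 349
       = 7·t + 726 = 642
⇒ t = -12.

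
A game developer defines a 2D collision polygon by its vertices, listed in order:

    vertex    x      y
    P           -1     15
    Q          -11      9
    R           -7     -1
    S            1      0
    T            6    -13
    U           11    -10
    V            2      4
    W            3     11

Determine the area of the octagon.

Apply the shoelace (surveyor's) formula: 2A = Σ (x_i·y_{i+1} − x_{i+1}·y_i), indices taken mod 8.
Cross-terms: 156, 74, 1, -13, 83, 64, 10, 56  ⇒  Σ = 431
Area = |Σ|/2 = 215.5.

215.5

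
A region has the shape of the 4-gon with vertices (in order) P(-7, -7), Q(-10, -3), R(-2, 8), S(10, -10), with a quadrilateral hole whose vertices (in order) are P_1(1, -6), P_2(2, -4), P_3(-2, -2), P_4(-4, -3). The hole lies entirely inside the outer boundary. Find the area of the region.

Outer boundary:
Σ = (-49) + (-86) + (-60) + (-140) = -335
Area = |Σ|/2 = 167.5.
Hole:
Cross-terms: 8, -12, -2, 27  ⇒  Σ = 21
Area = |Σ|/2 = 10.5.
Net area = 167.5 − 10.5 = 157.

157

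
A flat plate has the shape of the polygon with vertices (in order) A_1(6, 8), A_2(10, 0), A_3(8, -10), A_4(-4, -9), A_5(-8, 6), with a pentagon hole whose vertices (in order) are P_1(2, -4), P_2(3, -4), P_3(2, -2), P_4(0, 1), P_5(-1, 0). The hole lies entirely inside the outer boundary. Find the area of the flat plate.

Outer boundary:
Apply Gauss's area formula: 2A = Σ (x_i·y_{i+1} − x_{i+1}·y_i), indices taken mod 5.
A_1→A_2: (6)(0) − (10)(8) = -80
A_2→A_3: (10)(-10) − (8)(0) = -100
A_3→A_4: (8)(-9) − (-4)(-10) = -112
A_4→A_5: (-4)(6) − (-8)(-9) = -96
A_5→A_1: (-8)(8) − (6)(6) = -100
Σ = -488
Area = |Σ|/2 = 244.
Hole:
Apply Gauss's area formula: 2A = Σ (x_i·y_{i+1} − x_{i+1}·y_i), indices taken mod 5.
Cross-terms: 4, 2, 2, 1, 4  ⇒  Σ = 13
Area = |Σ|/2 = 6.5.
Net area = 244 − 6.5 = 237.5.

237.5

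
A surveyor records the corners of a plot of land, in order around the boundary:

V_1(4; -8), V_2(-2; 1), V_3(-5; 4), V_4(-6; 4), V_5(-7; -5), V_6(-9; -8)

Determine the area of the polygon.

Apply the surveyor's formula: 2A = Σ (x_i·y_{i+1} − x_{i+1}·y_i), indices taken mod 6.
V_1→V_2: (4)(1) − (-2)(-8) = -12
V_2→V_3: (-2)(4) − (-5)(1) = -3
V_3→V_4: (-5)(4) − (-6)(4) = 4
V_4→V_5: (-6)(-5) − (-7)(4) = 58
V_5→V_6: (-7)(-8) − (-9)(-5) = 11
V_6→V_1: (-9)(-8) − (4)(-8) = 104
Σ = 162
Area = |Σ|/2 = 81.

81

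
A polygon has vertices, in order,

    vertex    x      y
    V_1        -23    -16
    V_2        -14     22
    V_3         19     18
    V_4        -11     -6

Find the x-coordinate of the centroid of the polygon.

Apply Gauss's area formula. First the cross-terms c_i = x_i·y_{i+1} − x_{i+1}·y_i:
  -730, -670, 84, 38  ⇒  2A = -1278, A = -639.
Then Σ (x_i + x_{i+1})·c_i = 23040, so x̄ = 23040 / (6·(-639)) = -1280/213.

-1280/213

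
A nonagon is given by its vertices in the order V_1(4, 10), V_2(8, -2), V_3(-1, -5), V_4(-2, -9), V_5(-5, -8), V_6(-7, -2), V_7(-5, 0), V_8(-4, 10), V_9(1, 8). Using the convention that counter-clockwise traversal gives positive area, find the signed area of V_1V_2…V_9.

Apply the shoelace formula: 2A = Σ (x_i·y_{i+1} − x_{i+1}·y_i), indices taken mod 9.
Cross-terms: -88, -42, -1, -29, -46, -10, -50, -42, -22  ⇒  Σ = -330
Signed area = Σ/2 = -165 (negative ⇒ clockwise traversal).

-165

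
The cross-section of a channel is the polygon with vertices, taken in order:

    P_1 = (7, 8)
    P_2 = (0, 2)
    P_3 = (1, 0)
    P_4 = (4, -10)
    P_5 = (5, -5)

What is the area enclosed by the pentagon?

53.5

Apply the shoelace formula: 2A = Σ (x_i·y_{i+1} − x_{i+1}·y_i), indices taken mod 5.
P_1→P_2: (7)(2) − (0)(8) = 14
P_2→P_3: (0)(0) − (1)(2) = -2
P_3→P_4: (1)(-10) − (4)(0) = -10
P_4→P_5: (4)(-5) − (5)(-10) = 30
P_5→P_1: (5)(8) − (7)(-5) = 75
Σ = 107
Area = |Σ|/2 = 53.5.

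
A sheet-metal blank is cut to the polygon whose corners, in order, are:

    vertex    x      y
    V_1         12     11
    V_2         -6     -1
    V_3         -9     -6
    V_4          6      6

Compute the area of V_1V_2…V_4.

28.5

Apply the shoelace (surveyor's) formula: 2A = Σ (x_i·y_{i+1} − x_{i+1}·y_i), indices taken mod 4.
Cross-terms: 54, 27, -18, -6  ⇒  Σ = 57
Area = |Σ|/2 = 28.5.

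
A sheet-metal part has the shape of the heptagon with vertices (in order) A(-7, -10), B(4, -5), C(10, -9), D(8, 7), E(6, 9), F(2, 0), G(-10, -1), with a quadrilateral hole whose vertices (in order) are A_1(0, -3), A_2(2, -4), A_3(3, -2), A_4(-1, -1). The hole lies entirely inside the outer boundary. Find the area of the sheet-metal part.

Outer boundary:
Apply the shoelace (surveyor's) formula: 2A = Σ (x_i·y_{i+1} − x_{i+1}·y_i), indices taken mod 7.
Cross-terms: 75, 14, 142, 30, -18, -2, 93  ⇒  Σ = 334
Area = |Σ|/2 = 167.
Hole:
A_1→A_2: (0)(-4) − (2)(-3) = 6
A_2→A_3: (2)(-2) − (3)(-4) = 8
A_3→A_4: (3)(-1) − (-1)(-2) = -5
A_4→A_1: (-1)(-3) − (0)(-1) = 3
Σ = 12
Area = |Σ|/2 = 6.
Net area = 167 − 6 = 161.

161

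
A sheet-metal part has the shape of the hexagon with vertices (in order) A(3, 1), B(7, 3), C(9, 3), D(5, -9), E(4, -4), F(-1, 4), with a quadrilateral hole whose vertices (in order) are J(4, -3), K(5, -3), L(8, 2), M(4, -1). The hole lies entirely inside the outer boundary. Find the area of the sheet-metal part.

36

Outer boundary:
Σ = (2) + (-6) + (-96) + (16) + (12) + (-13) = -85
Area = |Σ|/2 = 42.5.
Hole:
Apply the surveyor's formula: 2A = Σ (x_i·y_{i+1} − x_{i+1}·y_i), indices taken mod 4.
J→K: (4)(-3) − (5)(-3) = 3
K→L: (5)(2) − (8)(-3) = 34
L→M: (8)(-1) − (4)(2) = -16
M→J: (4)(-3) − (4)(-1) = -8
Σ = 13
Area = |Σ|/2 = 6.5.
Net area = 42.5 − 6.5 = 36.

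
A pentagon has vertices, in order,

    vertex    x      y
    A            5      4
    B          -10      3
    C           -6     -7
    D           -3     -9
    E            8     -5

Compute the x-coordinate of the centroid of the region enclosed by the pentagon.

-0.8375

Apply the shoelace (surveyor's) formula. First the cross-terms c_i = x_i·y_{i+1} − x_{i+1}·y_i:
  55, 88, 33, 87, 57  ⇒  2A = 320, A = 160.
Then Σ (x_i + x_{i+1})·c_i = -804, so x̄ = -804 / (6·160) = -0.8375.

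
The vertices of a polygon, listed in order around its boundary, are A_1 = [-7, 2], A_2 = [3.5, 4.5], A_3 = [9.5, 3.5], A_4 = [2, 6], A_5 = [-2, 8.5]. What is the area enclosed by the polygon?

32.75

Cross-terms: -38.5, -30.5, 50, 29, 55.5  ⇒  Σ = 65.5
Area = |Σ|/2 = 32.75.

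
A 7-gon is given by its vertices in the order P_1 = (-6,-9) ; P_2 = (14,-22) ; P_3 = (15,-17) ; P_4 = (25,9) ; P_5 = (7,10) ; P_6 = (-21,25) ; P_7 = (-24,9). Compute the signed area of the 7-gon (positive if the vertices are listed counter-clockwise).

Apply the shoelace formula: 2A = Σ (x_i·y_{i+1} − x_{i+1}·y_i), indices taken mod 7.
Σ = (258) + (92) + (560) + (187) + (385) + (411) + (270) = 2163
Signed area = Σ/2 = 1081.5 (positive ⇒ counter-clockwise traversal).

1081.5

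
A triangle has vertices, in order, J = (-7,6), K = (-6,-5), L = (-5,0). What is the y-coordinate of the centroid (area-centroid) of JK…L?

1/3

Apply the shoelace formula. First the cross-terms c_i = x_i·y_{i+1} − x_{i+1}·y_i:
  71, -25, -30  ⇒  2A = 16, A = 8.
Then Σ (y_i + y_{i+1})·c_i = 16, so ȳ = 16 / (6·8) = 1/3.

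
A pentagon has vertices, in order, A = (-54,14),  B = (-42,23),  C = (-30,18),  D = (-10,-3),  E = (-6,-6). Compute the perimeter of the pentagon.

|AB| = √((12)² + (9)²) = √225 = 15
|BC| = √((12)² + (-5)²) = √169 = 13
|CD| = √((20)² + (-21)²) = √841 = 29
|DE| = √((4)² + (-3)²) = √25 = 5
|EA| = √((-48)² + (20)²) = √2704 = 52
Perimeter = 15 + 13 + 29 + 5 + 52 = 114.

114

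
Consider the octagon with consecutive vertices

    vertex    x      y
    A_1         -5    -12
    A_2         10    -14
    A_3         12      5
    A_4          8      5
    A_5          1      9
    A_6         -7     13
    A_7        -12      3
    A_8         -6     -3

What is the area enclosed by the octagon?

408.5

Apply the surveyor's formula: 2A = Σ (x_i·y_{i+1} − x_{i+1}·y_i), indices taken mod 8.
Σ = (190) + (218) + (20) + (67) + (76) + (135) + (54) + (57) = 817
Area = |Σ|/2 = 408.5.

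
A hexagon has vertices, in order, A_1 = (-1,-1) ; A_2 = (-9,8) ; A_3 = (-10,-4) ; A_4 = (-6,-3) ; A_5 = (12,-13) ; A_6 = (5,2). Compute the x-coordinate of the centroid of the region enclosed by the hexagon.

Apply Gauss's area formula. First the cross-terms c_i = x_i·y_{i+1} − x_{i+1}·y_i:
  -17, 116, 6, 114, 89, -3  ⇒  2A = 305, A = 152.5.
Then Σ (x_i + x_{i+1})·c_i = 55, so x̄ = 55 / (6·152.5) = 11/183.

11/183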